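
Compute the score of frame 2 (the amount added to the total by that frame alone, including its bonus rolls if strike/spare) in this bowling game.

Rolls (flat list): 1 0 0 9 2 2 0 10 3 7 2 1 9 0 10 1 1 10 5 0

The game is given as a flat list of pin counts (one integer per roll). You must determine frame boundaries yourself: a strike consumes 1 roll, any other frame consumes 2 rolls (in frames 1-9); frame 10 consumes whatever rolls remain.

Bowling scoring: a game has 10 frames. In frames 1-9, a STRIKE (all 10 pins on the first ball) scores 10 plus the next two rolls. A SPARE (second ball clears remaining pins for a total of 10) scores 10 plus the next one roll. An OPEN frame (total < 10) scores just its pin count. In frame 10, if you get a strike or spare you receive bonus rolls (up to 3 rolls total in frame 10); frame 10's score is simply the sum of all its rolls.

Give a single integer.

Answer: 9

Derivation:
Frame 1: OPEN (1+0=1). Cumulative: 1
Frame 2: OPEN (0+9=9). Cumulative: 10
Frame 3: OPEN (2+2=4). Cumulative: 14
Frame 4: SPARE (0+10=10). 10 + next roll (3) = 13. Cumulative: 27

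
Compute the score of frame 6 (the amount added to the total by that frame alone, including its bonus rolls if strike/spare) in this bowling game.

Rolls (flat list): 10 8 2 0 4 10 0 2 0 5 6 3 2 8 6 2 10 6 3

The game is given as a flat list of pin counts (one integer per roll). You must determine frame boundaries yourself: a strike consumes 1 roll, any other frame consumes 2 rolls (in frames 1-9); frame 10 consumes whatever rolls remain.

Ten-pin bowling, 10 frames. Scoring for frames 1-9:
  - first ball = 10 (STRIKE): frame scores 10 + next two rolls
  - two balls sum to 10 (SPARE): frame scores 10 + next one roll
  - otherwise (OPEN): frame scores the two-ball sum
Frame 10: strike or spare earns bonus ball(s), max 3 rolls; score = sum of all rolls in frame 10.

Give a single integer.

Frame 1: STRIKE. 10 + next two rolls (8+2) = 20. Cumulative: 20
Frame 2: SPARE (8+2=10). 10 + next roll (0) = 10. Cumulative: 30
Frame 3: OPEN (0+4=4). Cumulative: 34
Frame 4: STRIKE. 10 + next two rolls (0+2) = 12. Cumulative: 46
Frame 5: OPEN (0+2=2). Cumulative: 48
Frame 6: OPEN (0+5=5). Cumulative: 53
Frame 7: OPEN (6+3=9). Cumulative: 62
Frame 8: SPARE (2+8=10). 10 + next roll (6) = 16. Cumulative: 78

Answer: 5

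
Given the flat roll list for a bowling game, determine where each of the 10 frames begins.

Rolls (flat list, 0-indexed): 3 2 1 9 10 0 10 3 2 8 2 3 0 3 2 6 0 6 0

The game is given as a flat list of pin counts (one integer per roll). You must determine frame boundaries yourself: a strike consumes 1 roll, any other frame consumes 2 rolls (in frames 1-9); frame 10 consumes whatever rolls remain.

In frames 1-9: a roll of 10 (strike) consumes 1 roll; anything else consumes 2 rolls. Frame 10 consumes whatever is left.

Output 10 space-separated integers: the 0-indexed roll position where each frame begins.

Frame 1 starts at roll index 0: rolls=3,2 (sum=5), consumes 2 rolls
Frame 2 starts at roll index 2: rolls=1,9 (sum=10), consumes 2 rolls
Frame 3 starts at roll index 4: roll=10 (strike), consumes 1 roll
Frame 4 starts at roll index 5: rolls=0,10 (sum=10), consumes 2 rolls
Frame 5 starts at roll index 7: rolls=3,2 (sum=5), consumes 2 rolls
Frame 6 starts at roll index 9: rolls=8,2 (sum=10), consumes 2 rolls
Frame 7 starts at roll index 11: rolls=3,0 (sum=3), consumes 2 rolls
Frame 8 starts at roll index 13: rolls=3,2 (sum=5), consumes 2 rolls
Frame 9 starts at roll index 15: rolls=6,0 (sum=6), consumes 2 rolls
Frame 10 starts at roll index 17: 2 remaining rolls

Answer: 0 2 4 5 7 9 11 13 15 17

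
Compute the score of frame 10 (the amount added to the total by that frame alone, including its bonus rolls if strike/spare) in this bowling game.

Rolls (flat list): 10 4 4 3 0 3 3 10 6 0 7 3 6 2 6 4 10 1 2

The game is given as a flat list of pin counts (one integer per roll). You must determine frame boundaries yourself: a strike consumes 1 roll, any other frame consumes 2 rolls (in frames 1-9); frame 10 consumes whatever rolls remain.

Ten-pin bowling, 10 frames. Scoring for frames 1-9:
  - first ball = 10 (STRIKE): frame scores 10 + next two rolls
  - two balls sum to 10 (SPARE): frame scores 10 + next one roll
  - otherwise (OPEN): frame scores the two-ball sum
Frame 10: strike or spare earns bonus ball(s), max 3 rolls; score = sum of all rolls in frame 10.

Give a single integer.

Answer: 13

Derivation:
Frame 1: STRIKE. 10 + next two rolls (4+4) = 18. Cumulative: 18
Frame 2: OPEN (4+4=8). Cumulative: 26
Frame 3: OPEN (3+0=3). Cumulative: 29
Frame 4: OPEN (3+3=6). Cumulative: 35
Frame 5: STRIKE. 10 + next two rolls (6+0) = 16. Cumulative: 51
Frame 6: OPEN (6+0=6). Cumulative: 57
Frame 7: SPARE (7+3=10). 10 + next roll (6) = 16. Cumulative: 73
Frame 8: OPEN (6+2=8). Cumulative: 81
Frame 9: SPARE (6+4=10). 10 + next roll (10) = 20. Cumulative: 101
Frame 10: STRIKE. Sum of all frame-10 rolls (10+1+2) = 13. Cumulative: 114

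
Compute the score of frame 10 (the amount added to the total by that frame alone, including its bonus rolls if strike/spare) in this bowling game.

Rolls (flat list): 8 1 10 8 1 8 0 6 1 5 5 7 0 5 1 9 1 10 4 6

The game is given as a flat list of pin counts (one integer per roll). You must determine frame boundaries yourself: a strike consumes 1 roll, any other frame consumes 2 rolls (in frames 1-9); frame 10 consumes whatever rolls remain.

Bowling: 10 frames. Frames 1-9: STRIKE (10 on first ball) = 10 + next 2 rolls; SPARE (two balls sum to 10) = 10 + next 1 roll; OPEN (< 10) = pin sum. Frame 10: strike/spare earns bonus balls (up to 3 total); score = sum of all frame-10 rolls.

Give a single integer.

Answer: 20

Derivation:
Frame 1: OPEN (8+1=9). Cumulative: 9
Frame 2: STRIKE. 10 + next two rolls (8+1) = 19. Cumulative: 28
Frame 3: OPEN (8+1=9). Cumulative: 37
Frame 4: OPEN (8+0=8). Cumulative: 45
Frame 5: OPEN (6+1=7). Cumulative: 52
Frame 6: SPARE (5+5=10). 10 + next roll (7) = 17. Cumulative: 69
Frame 7: OPEN (7+0=7). Cumulative: 76
Frame 8: OPEN (5+1=6). Cumulative: 82
Frame 9: SPARE (9+1=10). 10 + next roll (10) = 20. Cumulative: 102
Frame 10: STRIKE. Sum of all frame-10 rolls (10+4+6) = 20. Cumulative: 122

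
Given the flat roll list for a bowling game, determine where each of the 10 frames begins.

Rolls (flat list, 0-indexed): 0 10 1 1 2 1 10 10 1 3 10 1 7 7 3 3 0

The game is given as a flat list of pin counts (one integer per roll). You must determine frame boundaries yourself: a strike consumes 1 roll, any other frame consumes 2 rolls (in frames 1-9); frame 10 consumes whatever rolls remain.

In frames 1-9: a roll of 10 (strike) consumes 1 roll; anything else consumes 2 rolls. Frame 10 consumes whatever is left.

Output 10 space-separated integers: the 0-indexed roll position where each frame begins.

Answer: 0 2 4 6 7 8 10 11 13 15

Derivation:
Frame 1 starts at roll index 0: rolls=0,10 (sum=10), consumes 2 rolls
Frame 2 starts at roll index 2: rolls=1,1 (sum=2), consumes 2 rolls
Frame 3 starts at roll index 4: rolls=2,1 (sum=3), consumes 2 rolls
Frame 4 starts at roll index 6: roll=10 (strike), consumes 1 roll
Frame 5 starts at roll index 7: roll=10 (strike), consumes 1 roll
Frame 6 starts at roll index 8: rolls=1,3 (sum=4), consumes 2 rolls
Frame 7 starts at roll index 10: roll=10 (strike), consumes 1 roll
Frame 8 starts at roll index 11: rolls=1,7 (sum=8), consumes 2 rolls
Frame 9 starts at roll index 13: rolls=7,3 (sum=10), consumes 2 rolls
Frame 10 starts at roll index 15: 2 remaining rolls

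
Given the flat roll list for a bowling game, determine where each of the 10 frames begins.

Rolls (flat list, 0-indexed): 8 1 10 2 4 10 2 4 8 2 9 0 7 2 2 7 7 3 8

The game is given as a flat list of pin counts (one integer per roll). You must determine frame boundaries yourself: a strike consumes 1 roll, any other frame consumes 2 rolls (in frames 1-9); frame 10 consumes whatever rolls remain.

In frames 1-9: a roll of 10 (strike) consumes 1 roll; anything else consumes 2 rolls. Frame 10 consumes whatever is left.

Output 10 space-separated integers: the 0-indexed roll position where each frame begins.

Frame 1 starts at roll index 0: rolls=8,1 (sum=9), consumes 2 rolls
Frame 2 starts at roll index 2: roll=10 (strike), consumes 1 roll
Frame 3 starts at roll index 3: rolls=2,4 (sum=6), consumes 2 rolls
Frame 4 starts at roll index 5: roll=10 (strike), consumes 1 roll
Frame 5 starts at roll index 6: rolls=2,4 (sum=6), consumes 2 rolls
Frame 6 starts at roll index 8: rolls=8,2 (sum=10), consumes 2 rolls
Frame 7 starts at roll index 10: rolls=9,0 (sum=9), consumes 2 rolls
Frame 8 starts at roll index 12: rolls=7,2 (sum=9), consumes 2 rolls
Frame 9 starts at roll index 14: rolls=2,7 (sum=9), consumes 2 rolls
Frame 10 starts at roll index 16: 3 remaining rolls

Answer: 0 2 3 5 6 8 10 12 14 16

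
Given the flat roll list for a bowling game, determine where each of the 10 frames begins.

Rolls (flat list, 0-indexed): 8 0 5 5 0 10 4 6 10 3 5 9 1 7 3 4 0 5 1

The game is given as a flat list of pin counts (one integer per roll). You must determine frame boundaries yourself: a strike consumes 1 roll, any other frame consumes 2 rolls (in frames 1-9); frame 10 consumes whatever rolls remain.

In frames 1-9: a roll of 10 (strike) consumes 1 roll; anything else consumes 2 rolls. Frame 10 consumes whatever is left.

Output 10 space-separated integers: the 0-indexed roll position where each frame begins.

Frame 1 starts at roll index 0: rolls=8,0 (sum=8), consumes 2 rolls
Frame 2 starts at roll index 2: rolls=5,5 (sum=10), consumes 2 rolls
Frame 3 starts at roll index 4: rolls=0,10 (sum=10), consumes 2 rolls
Frame 4 starts at roll index 6: rolls=4,6 (sum=10), consumes 2 rolls
Frame 5 starts at roll index 8: roll=10 (strike), consumes 1 roll
Frame 6 starts at roll index 9: rolls=3,5 (sum=8), consumes 2 rolls
Frame 7 starts at roll index 11: rolls=9,1 (sum=10), consumes 2 rolls
Frame 8 starts at roll index 13: rolls=7,3 (sum=10), consumes 2 rolls
Frame 9 starts at roll index 15: rolls=4,0 (sum=4), consumes 2 rolls
Frame 10 starts at roll index 17: 2 remaining rolls

Answer: 0 2 4 6 8 9 11 13 15 17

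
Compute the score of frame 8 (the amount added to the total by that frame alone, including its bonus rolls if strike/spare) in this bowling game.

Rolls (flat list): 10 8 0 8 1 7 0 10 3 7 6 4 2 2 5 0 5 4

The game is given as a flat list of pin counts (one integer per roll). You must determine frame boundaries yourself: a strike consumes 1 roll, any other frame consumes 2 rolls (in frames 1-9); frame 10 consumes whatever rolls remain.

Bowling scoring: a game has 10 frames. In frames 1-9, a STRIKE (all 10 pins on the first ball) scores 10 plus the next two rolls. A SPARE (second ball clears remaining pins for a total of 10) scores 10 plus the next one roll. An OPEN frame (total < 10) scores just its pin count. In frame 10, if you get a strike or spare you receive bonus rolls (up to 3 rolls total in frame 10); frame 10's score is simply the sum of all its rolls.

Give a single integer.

Frame 1: STRIKE. 10 + next two rolls (8+0) = 18. Cumulative: 18
Frame 2: OPEN (8+0=8). Cumulative: 26
Frame 3: OPEN (8+1=9). Cumulative: 35
Frame 4: OPEN (7+0=7). Cumulative: 42
Frame 5: STRIKE. 10 + next two rolls (3+7) = 20. Cumulative: 62
Frame 6: SPARE (3+7=10). 10 + next roll (6) = 16. Cumulative: 78
Frame 7: SPARE (6+4=10). 10 + next roll (2) = 12. Cumulative: 90
Frame 8: OPEN (2+2=4). Cumulative: 94
Frame 9: OPEN (5+0=5). Cumulative: 99
Frame 10: OPEN. Sum of all frame-10 rolls (5+4) = 9. Cumulative: 108

Answer: 4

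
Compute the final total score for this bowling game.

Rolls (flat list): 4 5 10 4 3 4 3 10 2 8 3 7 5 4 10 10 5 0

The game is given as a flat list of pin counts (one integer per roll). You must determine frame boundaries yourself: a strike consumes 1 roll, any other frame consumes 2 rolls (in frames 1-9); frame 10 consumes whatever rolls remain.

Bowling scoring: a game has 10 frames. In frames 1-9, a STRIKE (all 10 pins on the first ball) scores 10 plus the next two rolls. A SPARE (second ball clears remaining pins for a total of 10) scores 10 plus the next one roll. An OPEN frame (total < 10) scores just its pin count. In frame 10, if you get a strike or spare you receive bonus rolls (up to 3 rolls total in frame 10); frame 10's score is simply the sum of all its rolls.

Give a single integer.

Frame 1: OPEN (4+5=9). Cumulative: 9
Frame 2: STRIKE. 10 + next two rolls (4+3) = 17. Cumulative: 26
Frame 3: OPEN (4+3=7). Cumulative: 33
Frame 4: OPEN (4+3=7). Cumulative: 40
Frame 5: STRIKE. 10 + next two rolls (2+8) = 20. Cumulative: 60
Frame 6: SPARE (2+8=10). 10 + next roll (3) = 13. Cumulative: 73
Frame 7: SPARE (3+7=10). 10 + next roll (5) = 15. Cumulative: 88
Frame 8: OPEN (5+4=9). Cumulative: 97
Frame 9: STRIKE. 10 + next two rolls (10+5) = 25. Cumulative: 122
Frame 10: STRIKE. Sum of all frame-10 rolls (10+5+0) = 15. Cumulative: 137

Answer: 137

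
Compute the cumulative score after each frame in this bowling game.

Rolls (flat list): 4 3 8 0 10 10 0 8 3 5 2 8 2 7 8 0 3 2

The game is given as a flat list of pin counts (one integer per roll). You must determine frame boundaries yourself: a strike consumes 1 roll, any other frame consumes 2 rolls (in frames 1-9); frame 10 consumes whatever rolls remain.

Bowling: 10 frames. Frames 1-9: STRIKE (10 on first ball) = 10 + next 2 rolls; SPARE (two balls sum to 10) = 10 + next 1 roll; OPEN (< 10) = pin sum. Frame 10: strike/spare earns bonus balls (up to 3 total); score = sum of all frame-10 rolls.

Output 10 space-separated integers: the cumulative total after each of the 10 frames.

Answer: 7 15 35 53 61 69 81 90 98 103

Derivation:
Frame 1: OPEN (4+3=7). Cumulative: 7
Frame 2: OPEN (8+0=8). Cumulative: 15
Frame 3: STRIKE. 10 + next two rolls (10+0) = 20. Cumulative: 35
Frame 4: STRIKE. 10 + next two rolls (0+8) = 18. Cumulative: 53
Frame 5: OPEN (0+8=8). Cumulative: 61
Frame 6: OPEN (3+5=8). Cumulative: 69
Frame 7: SPARE (2+8=10). 10 + next roll (2) = 12. Cumulative: 81
Frame 8: OPEN (2+7=9). Cumulative: 90
Frame 9: OPEN (8+0=8). Cumulative: 98
Frame 10: OPEN. Sum of all frame-10 rolls (3+2) = 5. Cumulative: 103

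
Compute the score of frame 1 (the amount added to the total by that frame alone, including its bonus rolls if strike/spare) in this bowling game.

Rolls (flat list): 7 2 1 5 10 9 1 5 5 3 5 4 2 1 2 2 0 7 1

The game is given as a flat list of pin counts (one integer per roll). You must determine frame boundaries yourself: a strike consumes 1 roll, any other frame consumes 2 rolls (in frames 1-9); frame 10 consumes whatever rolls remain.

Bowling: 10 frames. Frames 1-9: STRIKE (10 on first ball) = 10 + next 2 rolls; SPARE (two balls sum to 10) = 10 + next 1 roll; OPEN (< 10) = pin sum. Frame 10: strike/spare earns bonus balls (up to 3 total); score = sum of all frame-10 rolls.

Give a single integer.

Answer: 9

Derivation:
Frame 1: OPEN (7+2=9). Cumulative: 9
Frame 2: OPEN (1+5=6). Cumulative: 15
Frame 3: STRIKE. 10 + next two rolls (9+1) = 20. Cumulative: 35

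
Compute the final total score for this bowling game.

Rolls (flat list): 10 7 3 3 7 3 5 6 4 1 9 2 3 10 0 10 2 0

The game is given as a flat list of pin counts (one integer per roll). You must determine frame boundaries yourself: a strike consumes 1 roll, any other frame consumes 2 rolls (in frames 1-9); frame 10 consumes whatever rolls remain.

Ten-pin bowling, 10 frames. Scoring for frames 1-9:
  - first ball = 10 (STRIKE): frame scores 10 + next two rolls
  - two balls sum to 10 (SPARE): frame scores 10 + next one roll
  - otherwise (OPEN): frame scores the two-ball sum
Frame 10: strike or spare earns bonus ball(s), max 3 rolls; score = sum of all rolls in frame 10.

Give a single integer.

Answer: 116

Derivation:
Frame 1: STRIKE. 10 + next two rolls (7+3) = 20. Cumulative: 20
Frame 2: SPARE (7+3=10). 10 + next roll (3) = 13. Cumulative: 33
Frame 3: SPARE (3+7=10). 10 + next roll (3) = 13. Cumulative: 46
Frame 4: OPEN (3+5=8). Cumulative: 54
Frame 5: SPARE (6+4=10). 10 + next roll (1) = 11. Cumulative: 65
Frame 6: SPARE (1+9=10). 10 + next roll (2) = 12. Cumulative: 77
Frame 7: OPEN (2+3=5). Cumulative: 82
Frame 8: STRIKE. 10 + next two rolls (0+10) = 20. Cumulative: 102
Frame 9: SPARE (0+10=10). 10 + next roll (2) = 12. Cumulative: 114
Frame 10: OPEN. Sum of all frame-10 rolls (2+0) = 2. Cumulative: 116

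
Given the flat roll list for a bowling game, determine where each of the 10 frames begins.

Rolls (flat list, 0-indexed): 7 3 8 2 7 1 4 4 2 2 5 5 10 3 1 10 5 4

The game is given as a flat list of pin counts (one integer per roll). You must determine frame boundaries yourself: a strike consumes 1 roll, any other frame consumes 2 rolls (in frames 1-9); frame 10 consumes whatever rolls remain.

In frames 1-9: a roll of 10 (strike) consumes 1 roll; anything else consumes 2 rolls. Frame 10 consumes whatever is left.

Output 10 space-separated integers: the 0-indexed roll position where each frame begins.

Answer: 0 2 4 6 8 10 12 13 15 16

Derivation:
Frame 1 starts at roll index 0: rolls=7,3 (sum=10), consumes 2 rolls
Frame 2 starts at roll index 2: rolls=8,2 (sum=10), consumes 2 rolls
Frame 3 starts at roll index 4: rolls=7,1 (sum=8), consumes 2 rolls
Frame 4 starts at roll index 6: rolls=4,4 (sum=8), consumes 2 rolls
Frame 5 starts at roll index 8: rolls=2,2 (sum=4), consumes 2 rolls
Frame 6 starts at roll index 10: rolls=5,5 (sum=10), consumes 2 rolls
Frame 7 starts at roll index 12: roll=10 (strike), consumes 1 roll
Frame 8 starts at roll index 13: rolls=3,1 (sum=4), consumes 2 rolls
Frame 9 starts at roll index 15: roll=10 (strike), consumes 1 roll
Frame 10 starts at roll index 16: 2 remaining rolls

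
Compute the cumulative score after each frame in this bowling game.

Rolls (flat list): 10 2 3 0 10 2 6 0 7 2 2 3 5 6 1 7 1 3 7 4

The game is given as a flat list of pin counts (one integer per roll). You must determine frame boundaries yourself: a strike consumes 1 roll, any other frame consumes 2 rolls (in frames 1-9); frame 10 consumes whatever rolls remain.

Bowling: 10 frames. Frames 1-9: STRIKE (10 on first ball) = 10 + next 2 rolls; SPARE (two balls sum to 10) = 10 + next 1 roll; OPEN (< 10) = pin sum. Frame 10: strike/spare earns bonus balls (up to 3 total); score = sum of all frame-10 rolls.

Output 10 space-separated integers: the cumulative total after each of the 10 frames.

Answer: 15 20 32 40 47 51 59 66 74 88

Derivation:
Frame 1: STRIKE. 10 + next two rolls (2+3) = 15. Cumulative: 15
Frame 2: OPEN (2+3=5). Cumulative: 20
Frame 3: SPARE (0+10=10). 10 + next roll (2) = 12. Cumulative: 32
Frame 4: OPEN (2+6=8). Cumulative: 40
Frame 5: OPEN (0+7=7). Cumulative: 47
Frame 6: OPEN (2+2=4). Cumulative: 51
Frame 7: OPEN (3+5=8). Cumulative: 59
Frame 8: OPEN (6+1=7). Cumulative: 66
Frame 9: OPEN (7+1=8). Cumulative: 74
Frame 10: SPARE. Sum of all frame-10 rolls (3+7+4) = 14. Cumulative: 88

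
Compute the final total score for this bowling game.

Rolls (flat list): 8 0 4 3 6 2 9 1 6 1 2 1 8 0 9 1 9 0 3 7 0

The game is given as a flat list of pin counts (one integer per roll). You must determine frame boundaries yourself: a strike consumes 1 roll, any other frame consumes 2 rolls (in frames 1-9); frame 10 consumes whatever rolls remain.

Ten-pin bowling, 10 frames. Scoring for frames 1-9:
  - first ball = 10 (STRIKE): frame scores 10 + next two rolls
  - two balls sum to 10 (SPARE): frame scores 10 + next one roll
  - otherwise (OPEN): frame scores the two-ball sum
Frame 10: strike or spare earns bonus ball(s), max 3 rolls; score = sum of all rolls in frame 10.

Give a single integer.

Frame 1: OPEN (8+0=8). Cumulative: 8
Frame 2: OPEN (4+3=7). Cumulative: 15
Frame 3: OPEN (6+2=8). Cumulative: 23
Frame 4: SPARE (9+1=10). 10 + next roll (6) = 16. Cumulative: 39
Frame 5: OPEN (6+1=7). Cumulative: 46
Frame 6: OPEN (2+1=3). Cumulative: 49
Frame 7: OPEN (8+0=8). Cumulative: 57
Frame 8: SPARE (9+1=10). 10 + next roll (9) = 19. Cumulative: 76
Frame 9: OPEN (9+0=9). Cumulative: 85
Frame 10: SPARE. Sum of all frame-10 rolls (3+7+0) = 10. Cumulative: 95

Answer: 95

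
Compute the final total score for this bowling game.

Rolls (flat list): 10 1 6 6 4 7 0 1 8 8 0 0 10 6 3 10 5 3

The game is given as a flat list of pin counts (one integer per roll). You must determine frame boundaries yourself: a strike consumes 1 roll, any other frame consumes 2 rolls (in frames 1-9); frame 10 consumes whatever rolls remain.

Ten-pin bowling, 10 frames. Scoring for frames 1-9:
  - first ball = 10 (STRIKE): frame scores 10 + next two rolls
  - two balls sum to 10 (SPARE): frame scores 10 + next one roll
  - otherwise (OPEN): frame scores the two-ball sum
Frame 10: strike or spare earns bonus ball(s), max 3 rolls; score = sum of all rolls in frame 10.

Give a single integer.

Frame 1: STRIKE. 10 + next two rolls (1+6) = 17. Cumulative: 17
Frame 2: OPEN (1+6=7). Cumulative: 24
Frame 3: SPARE (6+4=10). 10 + next roll (7) = 17. Cumulative: 41
Frame 4: OPEN (7+0=7). Cumulative: 48
Frame 5: OPEN (1+8=9). Cumulative: 57
Frame 6: OPEN (8+0=8). Cumulative: 65
Frame 7: SPARE (0+10=10). 10 + next roll (6) = 16. Cumulative: 81
Frame 8: OPEN (6+3=9). Cumulative: 90
Frame 9: STRIKE. 10 + next two rolls (5+3) = 18. Cumulative: 108
Frame 10: OPEN. Sum of all frame-10 rolls (5+3) = 8. Cumulative: 116

Answer: 116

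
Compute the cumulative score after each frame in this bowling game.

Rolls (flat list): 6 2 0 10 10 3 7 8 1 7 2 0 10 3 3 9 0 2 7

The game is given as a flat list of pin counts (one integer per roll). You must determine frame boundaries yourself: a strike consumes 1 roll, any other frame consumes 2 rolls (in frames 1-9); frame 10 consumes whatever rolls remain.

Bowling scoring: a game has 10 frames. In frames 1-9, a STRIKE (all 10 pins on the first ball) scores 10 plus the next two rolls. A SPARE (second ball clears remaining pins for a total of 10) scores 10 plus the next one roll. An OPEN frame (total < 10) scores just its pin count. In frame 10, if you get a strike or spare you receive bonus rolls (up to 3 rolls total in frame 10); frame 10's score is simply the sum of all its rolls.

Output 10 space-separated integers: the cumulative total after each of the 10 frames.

Answer: 8 28 48 66 75 84 97 103 112 121

Derivation:
Frame 1: OPEN (6+2=8). Cumulative: 8
Frame 2: SPARE (0+10=10). 10 + next roll (10) = 20. Cumulative: 28
Frame 3: STRIKE. 10 + next two rolls (3+7) = 20. Cumulative: 48
Frame 4: SPARE (3+7=10). 10 + next roll (8) = 18. Cumulative: 66
Frame 5: OPEN (8+1=9). Cumulative: 75
Frame 6: OPEN (7+2=9). Cumulative: 84
Frame 7: SPARE (0+10=10). 10 + next roll (3) = 13. Cumulative: 97
Frame 8: OPEN (3+3=6). Cumulative: 103
Frame 9: OPEN (9+0=9). Cumulative: 112
Frame 10: OPEN. Sum of all frame-10 rolls (2+7) = 9. Cumulative: 121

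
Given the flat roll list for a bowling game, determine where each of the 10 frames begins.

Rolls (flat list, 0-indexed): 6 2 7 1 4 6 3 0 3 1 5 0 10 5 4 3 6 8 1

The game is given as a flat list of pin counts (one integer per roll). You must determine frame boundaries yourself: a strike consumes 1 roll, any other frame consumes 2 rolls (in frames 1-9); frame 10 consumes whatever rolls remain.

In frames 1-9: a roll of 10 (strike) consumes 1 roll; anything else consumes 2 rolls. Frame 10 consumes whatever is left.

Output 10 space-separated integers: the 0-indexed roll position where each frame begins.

Answer: 0 2 4 6 8 10 12 13 15 17

Derivation:
Frame 1 starts at roll index 0: rolls=6,2 (sum=8), consumes 2 rolls
Frame 2 starts at roll index 2: rolls=7,1 (sum=8), consumes 2 rolls
Frame 3 starts at roll index 4: rolls=4,6 (sum=10), consumes 2 rolls
Frame 4 starts at roll index 6: rolls=3,0 (sum=3), consumes 2 rolls
Frame 5 starts at roll index 8: rolls=3,1 (sum=4), consumes 2 rolls
Frame 6 starts at roll index 10: rolls=5,0 (sum=5), consumes 2 rolls
Frame 7 starts at roll index 12: roll=10 (strike), consumes 1 roll
Frame 8 starts at roll index 13: rolls=5,4 (sum=9), consumes 2 rolls
Frame 9 starts at roll index 15: rolls=3,6 (sum=9), consumes 2 rolls
Frame 10 starts at roll index 17: 2 remaining rolls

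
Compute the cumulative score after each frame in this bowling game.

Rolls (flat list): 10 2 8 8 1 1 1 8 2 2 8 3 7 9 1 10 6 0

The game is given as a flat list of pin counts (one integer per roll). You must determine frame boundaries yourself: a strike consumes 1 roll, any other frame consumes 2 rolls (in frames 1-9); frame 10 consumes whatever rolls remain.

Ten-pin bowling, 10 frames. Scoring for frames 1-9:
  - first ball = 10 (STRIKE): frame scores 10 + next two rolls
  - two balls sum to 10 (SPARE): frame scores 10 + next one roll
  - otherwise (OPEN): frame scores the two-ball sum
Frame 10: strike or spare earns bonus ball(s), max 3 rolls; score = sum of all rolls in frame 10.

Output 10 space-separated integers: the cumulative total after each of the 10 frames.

Answer: 20 38 47 49 61 74 93 113 129 135

Derivation:
Frame 1: STRIKE. 10 + next two rolls (2+8) = 20. Cumulative: 20
Frame 2: SPARE (2+8=10). 10 + next roll (8) = 18. Cumulative: 38
Frame 3: OPEN (8+1=9). Cumulative: 47
Frame 4: OPEN (1+1=2). Cumulative: 49
Frame 5: SPARE (8+2=10). 10 + next roll (2) = 12. Cumulative: 61
Frame 6: SPARE (2+8=10). 10 + next roll (3) = 13. Cumulative: 74
Frame 7: SPARE (3+7=10). 10 + next roll (9) = 19. Cumulative: 93
Frame 8: SPARE (9+1=10). 10 + next roll (10) = 20. Cumulative: 113
Frame 9: STRIKE. 10 + next two rolls (6+0) = 16. Cumulative: 129
Frame 10: OPEN. Sum of all frame-10 rolls (6+0) = 6. Cumulative: 135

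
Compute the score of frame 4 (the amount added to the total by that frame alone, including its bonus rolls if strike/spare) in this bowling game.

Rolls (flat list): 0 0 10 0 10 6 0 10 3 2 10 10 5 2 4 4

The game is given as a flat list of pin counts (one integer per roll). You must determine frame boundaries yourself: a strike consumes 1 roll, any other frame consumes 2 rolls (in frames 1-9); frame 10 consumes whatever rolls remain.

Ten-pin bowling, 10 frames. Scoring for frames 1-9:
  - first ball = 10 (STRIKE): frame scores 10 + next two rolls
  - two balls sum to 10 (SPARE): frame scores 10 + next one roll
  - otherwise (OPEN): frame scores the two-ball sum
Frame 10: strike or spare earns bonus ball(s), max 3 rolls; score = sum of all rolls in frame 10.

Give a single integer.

Answer: 6

Derivation:
Frame 1: OPEN (0+0=0). Cumulative: 0
Frame 2: STRIKE. 10 + next two rolls (0+10) = 20. Cumulative: 20
Frame 3: SPARE (0+10=10). 10 + next roll (6) = 16. Cumulative: 36
Frame 4: OPEN (6+0=6). Cumulative: 42
Frame 5: STRIKE. 10 + next two rolls (3+2) = 15. Cumulative: 57
Frame 6: OPEN (3+2=5). Cumulative: 62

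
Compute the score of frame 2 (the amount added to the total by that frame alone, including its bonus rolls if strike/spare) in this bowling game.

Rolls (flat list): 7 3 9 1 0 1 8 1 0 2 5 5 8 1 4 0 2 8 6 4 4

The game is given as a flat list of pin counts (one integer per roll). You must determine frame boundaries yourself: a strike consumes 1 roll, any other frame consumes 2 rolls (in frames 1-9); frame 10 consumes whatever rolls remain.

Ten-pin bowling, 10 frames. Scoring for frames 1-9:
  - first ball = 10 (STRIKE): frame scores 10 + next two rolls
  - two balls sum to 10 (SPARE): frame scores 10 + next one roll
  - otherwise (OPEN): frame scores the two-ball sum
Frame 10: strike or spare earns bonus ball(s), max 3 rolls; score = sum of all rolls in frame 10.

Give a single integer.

Frame 1: SPARE (7+3=10). 10 + next roll (9) = 19. Cumulative: 19
Frame 2: SPARE (9+1=10). 10 + next roll (0) = 10. Cumulative: 29
Frame 3: OPEN (0+1=1). Cumulative: 30
Frame 4: OPEN (8+1=9). Cumulative: 39

Answer: 10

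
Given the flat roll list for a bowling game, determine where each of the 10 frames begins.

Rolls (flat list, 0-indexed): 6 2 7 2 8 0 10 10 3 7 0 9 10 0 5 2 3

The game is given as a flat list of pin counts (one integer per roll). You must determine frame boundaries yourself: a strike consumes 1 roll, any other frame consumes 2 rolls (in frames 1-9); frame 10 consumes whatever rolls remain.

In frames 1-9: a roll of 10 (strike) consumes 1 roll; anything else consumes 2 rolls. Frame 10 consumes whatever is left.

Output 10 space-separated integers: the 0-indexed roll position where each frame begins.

Frame 1 starts at roll index 0: rolls=6,2 (sum=8), consumes 2 rolls
Frame 2 starts at roll index 2: rolls=7,2 (sum=9), consumes 2 rolls
Frame 3 starts at roll index 4: rolls=8,0 (sum=8), consumes 2 rolls
Frame 4 starts at roll index 6: roll=10 (strike), consumes 1 roll
Frame 5 starts at roll index 7: roll=10 (strike), consumes 1 roll
Frame 6 starts at roll index 8: rolls=3,7 (sum=10), consumes 2 rolls
Frame 7 starts at roll index 10: rolls=0,9 (sum=9), consumes 2 rolls
Frame 8 starts at roll index 12: roll=10 (strike), consumes 1 roll
Frame 9 starts at roll index 13: rolls=0,5 (sum=5), consumes 2 rolls
Frame 10 starts at roll index 15: 2 remaining rolls

Answer: 0 2 4 6 7 8 10 12 13 15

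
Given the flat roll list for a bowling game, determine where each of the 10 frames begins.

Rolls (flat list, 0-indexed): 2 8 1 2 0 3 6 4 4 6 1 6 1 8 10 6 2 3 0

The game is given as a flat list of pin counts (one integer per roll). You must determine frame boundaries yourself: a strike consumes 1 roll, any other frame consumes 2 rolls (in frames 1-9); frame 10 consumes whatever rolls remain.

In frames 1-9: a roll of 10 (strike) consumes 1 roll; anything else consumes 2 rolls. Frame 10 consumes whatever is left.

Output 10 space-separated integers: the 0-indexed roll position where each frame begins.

Frame 1 starts at roll index 0: rolls=2,8 (sum=10), consumes 2 rolls
Frame 2 starts at roll index 2: rolls=1,2 (sum=3), consumes 2 rolls
Frame 3 starts at roll index 4: rolls=0,3 (sum=3), consumes 2 rolls
Frame 4 starts at roll index 6: rolls=6,4 (sum=10), consumes 2 rolls
Frame 5 starts at roll index 8: rolls=4,6 (sum=10), consumes 2 rolls
Frame 6 starts at roll index 10: rolls=1,6 (sum=7), consumes 2 rolls
Frame 7 starts at roll index 12: rolls=1,8 (sum=9), consumes 2 rolls
Frame 8 starts at roll index 14: roll=10 (strike), consumes 1 roll
Frame 9 starts at roll index 15: rolls=6,2 (sum=8), consumes 2 rolls
Frame 10 starts at roll index 17: 2 remaining rolls

Answer: 0 2 4 6 8 10 12 14 15 17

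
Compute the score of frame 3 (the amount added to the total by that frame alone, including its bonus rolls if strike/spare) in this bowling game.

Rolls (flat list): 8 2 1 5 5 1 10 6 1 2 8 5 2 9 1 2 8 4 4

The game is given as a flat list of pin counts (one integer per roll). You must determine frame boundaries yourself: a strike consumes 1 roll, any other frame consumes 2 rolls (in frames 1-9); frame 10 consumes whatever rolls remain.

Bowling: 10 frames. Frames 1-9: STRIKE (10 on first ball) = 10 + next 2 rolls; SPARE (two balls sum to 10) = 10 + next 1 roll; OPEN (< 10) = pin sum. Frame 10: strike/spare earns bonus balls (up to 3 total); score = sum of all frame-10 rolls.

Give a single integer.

Answer: 6

Derivation:
Frame 1: SPARE (8+2=10). 10 + next roll (1) = 11. Cumulative: 11
Frame 2: OPEN (1+5=6). Cumulative: 17
Frame 3: OPEN (5+1=6). Cumulative: 23
Frame 4: STRIKE. 10 + next two rolls (6+1) = 17. Cumulative: 40
Frame 5: OPEN (6+1=7). Cumulative: 47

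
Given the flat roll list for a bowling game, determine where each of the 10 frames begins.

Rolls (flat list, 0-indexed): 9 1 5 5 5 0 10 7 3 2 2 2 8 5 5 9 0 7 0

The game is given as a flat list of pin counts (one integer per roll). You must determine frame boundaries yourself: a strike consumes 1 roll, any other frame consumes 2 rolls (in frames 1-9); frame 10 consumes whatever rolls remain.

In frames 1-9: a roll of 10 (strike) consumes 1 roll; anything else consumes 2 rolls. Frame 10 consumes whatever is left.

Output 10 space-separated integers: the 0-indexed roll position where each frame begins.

Frame 1 starts at roll index 0: rolls=9,1 (sum=10), consumes 2 rolls
Frame 2 starts at roll index 2: rolls=5,5 (sum=10), consumes 2 rolls
Frame 3 starts at roll index 4: rolls=5,0 (sum=5), consumes 2 rolls
Frame 4 starts at roll index 6: roll=10 (strike), consumes 1 roll
Frame 5 starts at roll index 7: rolls=7,3 (sum=10), consumes 2 rolls
Frame 6 starts at roll index 9: rolls=2,2 (sum=4), consumes 2 rolls
Frame 7 starts at roll index 11: rolls=2,8 (sum=10), consumes 2 rolls
Frame 8 starts at roll index 13: rolls=5,5 (sum=10), consumes 2 rolls
Frame 9 starts at roll index 15: rolls=9,0 (sum=9), consumes 2 rolls
Frame 10 starts at roll index 17: 2 remaining rolls

Answer: 0 2 4 6 7 9 11 13 15 17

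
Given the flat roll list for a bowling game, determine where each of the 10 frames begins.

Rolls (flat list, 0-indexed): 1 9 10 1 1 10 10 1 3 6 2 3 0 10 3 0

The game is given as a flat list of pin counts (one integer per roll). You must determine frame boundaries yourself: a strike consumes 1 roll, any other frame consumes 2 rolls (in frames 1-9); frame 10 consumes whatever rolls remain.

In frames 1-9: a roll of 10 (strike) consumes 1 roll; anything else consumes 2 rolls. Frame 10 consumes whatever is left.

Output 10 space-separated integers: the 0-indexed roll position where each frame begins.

Answer: 0 2 3 5 6 7 9 11 13 14

Derivation:
Frame 1 starts at roll index 0: rolls=1,9 (sum=10), consumes 2 rolls
Frame 2 starts at roll index 2: roll=10 (strike), consumes 1 roll
Frame 3 starts at roll index 3: rolls=1,1 (sum=2), consumes 2 rolls
Frame 4 starts at roll index 5: roll=10 (strike), consumes 1 roll
Frame 5 starts at roll index 6: roll=10 (strike), consumes 1 roll
Frame 6 starts at roll index 7: rolls=1,3 (sum=4), consumes 2 rolls
Frame 7 starts at roll index 9: rolls=6,2 (sum=8), consumes 2 rolls
Frame 8 starts at roll index 11: rolls=3,0 (sum=3), consumes 2 rolls
Frame 9 starts at roll index 13: roll=10 (strike), consumes 1 roll
Frame 10 starts at roll index 14: 2 remaining rolls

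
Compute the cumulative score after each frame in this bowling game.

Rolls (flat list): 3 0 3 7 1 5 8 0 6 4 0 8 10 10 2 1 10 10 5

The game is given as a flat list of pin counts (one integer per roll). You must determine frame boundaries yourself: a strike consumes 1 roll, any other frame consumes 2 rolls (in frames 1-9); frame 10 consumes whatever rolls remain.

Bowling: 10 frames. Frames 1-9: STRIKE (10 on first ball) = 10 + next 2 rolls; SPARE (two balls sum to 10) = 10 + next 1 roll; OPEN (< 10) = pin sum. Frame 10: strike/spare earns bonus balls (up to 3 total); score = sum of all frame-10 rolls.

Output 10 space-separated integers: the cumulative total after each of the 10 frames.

Frame 1: OPEN (3+0=3). Cumulative: 3
Frame 2: SPARE (3+7=10). 10 + next roll (1) = 11. Cumulative: 14
Frame 3: OPEN (1+5=6). Cumulative: 20
Frame 4: OPEN (8+0=8). Cumulative: 28
Frame 5: SPARE (6+4=10). 10 + next roll (0) = 10. Cumulative: 38
Frame 6: OPEN (0+8=8). Cumulative: 46
Frame 7: STRIKE. 10 + next two rolls (10+2) = 22. Cumulative: 68
Frame 8: STRIKE. 10 + next two rolls (2+1) = 13. Cumulative: 81
Frame 9: OPEN (2+1=3). Cumulative: 84
Frame 10: STRIKE. Sum of all frame-10 rolls (10+10+5) = 25. Cumulative: 109

Answer: 3 14 20 28 38 46 68 81 84 109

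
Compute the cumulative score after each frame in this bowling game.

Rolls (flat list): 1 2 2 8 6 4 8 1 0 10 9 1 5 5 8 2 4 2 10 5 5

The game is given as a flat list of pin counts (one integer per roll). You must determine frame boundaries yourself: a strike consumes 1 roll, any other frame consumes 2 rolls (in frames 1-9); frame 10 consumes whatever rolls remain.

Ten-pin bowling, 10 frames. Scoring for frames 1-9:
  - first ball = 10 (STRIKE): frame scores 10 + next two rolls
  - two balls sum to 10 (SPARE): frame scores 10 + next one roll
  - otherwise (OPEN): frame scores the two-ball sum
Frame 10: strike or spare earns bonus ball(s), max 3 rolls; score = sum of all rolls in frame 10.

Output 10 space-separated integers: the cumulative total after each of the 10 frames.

Frame 1: OPEN (1+2=3). Cumulative: 3
Frame 2: SPARE (2+8=10). 10 + next roll (6) = 16. Cumulative: 19
Frame 3: SPARE (6+4=10). 10 + next roll (8) = 18. Cumulative: 37
Frame 4: OPEN (8+1=9). Cumulative: 46
Frame 5: SPARE (0+10=10). 10 + next roll (9) = 19. Cumulative: 65
Frame 6: SPARE (9+1=10). 10 + next roll (5) = 15. Cumulative: 80
Frame 7: SPARE (5+5=10). 10 + next roll (8) = 18. Cumulative: 98
Frame 8: SPARE (8+2=10). 10 + next roll (4) = 14. Cumulative: 112
Frame 9: OPEN (4+2=6). Cumulative: 118
Frame 10: STRIKE. Sum of all frame-10 rolls (10+5+5) = 20. Cumulative: 138

Answer: 3 19 37 46 65 80 98 112 118 138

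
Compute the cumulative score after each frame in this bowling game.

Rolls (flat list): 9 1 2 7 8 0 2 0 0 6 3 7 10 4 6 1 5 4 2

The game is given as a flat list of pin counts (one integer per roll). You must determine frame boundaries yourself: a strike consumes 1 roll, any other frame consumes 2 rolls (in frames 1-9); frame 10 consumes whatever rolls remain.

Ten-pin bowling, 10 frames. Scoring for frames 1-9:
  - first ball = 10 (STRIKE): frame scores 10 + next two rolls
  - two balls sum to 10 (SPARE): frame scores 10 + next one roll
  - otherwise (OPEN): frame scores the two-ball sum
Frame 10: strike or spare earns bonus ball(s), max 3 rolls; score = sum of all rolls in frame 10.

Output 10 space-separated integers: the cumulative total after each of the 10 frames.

Frame 1: SPARE (9+1=10). 10 + next roll (2) = 12. Cumulative: 12
Frame 2: OPEN (2+7=9). Cumulative: 21
Frame 3: OPEN (8+0=8). Cumulative: 29
Frame 4: OPEN (2+0=2). Cumulative: 31
Frame 5: OPEN (0+6=6). Cumulative: 37
Frame 6: SPARE (3+7=10). 10 + next roll (10) = 20. Cumulative: 57
Frame 7: STRIKE. 10 + next two rolls (4+6) = 20. Cumulative: 77
Frame 8: SPARE (4+6=10). 10 + next roll (1) = 11. Cumulative: 88
Frame 9: OPEN (1+5=6). Cumulative: 94
Frame 10: OPEN. Sum of all frame-10 rolls (4+2) = 6. Cumulative: 100

Answer: 12 21 29 31 37 57 77 88 94 100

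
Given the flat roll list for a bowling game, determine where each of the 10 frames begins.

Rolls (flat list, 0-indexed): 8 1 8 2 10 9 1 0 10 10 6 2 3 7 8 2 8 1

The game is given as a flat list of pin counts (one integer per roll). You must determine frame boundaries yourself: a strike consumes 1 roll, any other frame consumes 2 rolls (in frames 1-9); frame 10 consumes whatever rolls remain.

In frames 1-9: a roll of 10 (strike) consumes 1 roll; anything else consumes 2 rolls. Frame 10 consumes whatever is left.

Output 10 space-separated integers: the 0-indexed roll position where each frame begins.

Answer: 0 2 4 5 7 9 10 12 14 16

Derivation:
Frame 1 starts at roll index 0: rolls=8,1 (sum=9), consumes 2 rolls
Frame 2 starts at roll index 2: rolls=8,2 (sum=10), consumes 2 rolls
Frame 3 starts at roll index 4: roll=10 (strike), consumes 1 roll
Frame 4 starts at roll index 5: rolls=9,1 (sum=10), consumes 2 rolls
Frame 5 starts at roll index 7: rolls=0,10 (sum=10), consumes 2 rolls
Frame 6 starts at roll index 9: roll=10 (strike), consumes 1 roll
Frame 7 starts at roll index 10: rolls=6,2 (sum=8), consumes 2 rolls
Frame 8 starts at roll index 12: rolls=3,7 (sum=10), consumes 2 rolls
Frame 9 starts at roll index 14: rolls=8,2 (sum=10), consumes 2 rolls
Frame 10 starts at roll index 16: 2 remaining rolls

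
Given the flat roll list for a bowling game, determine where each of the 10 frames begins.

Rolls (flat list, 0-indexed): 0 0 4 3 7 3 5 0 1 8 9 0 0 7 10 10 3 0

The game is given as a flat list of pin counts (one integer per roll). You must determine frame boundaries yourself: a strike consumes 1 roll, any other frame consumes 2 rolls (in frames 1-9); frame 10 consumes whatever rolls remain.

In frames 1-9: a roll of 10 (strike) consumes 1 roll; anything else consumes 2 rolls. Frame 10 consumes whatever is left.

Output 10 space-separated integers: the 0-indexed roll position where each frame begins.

Frame 1 starts at roll index 0: rolls=0,0 (sum=0), consumes 2 rolls
Frame 2 starts at roll index 2: rolls=4,3 (sum=7), consumes 2 rolls
Frame 3 starts at roll index 4: rolls=7,3 (sum=10), consumes 2 rolls
Frame 4 starts at roll index 6: rolls=5,0 (sum=5), consumes 2 rolls
Frame 5 starts at roll index 8: rolls=1,8 (sum=9), consumes 2 rolls
Frame 6 starts at roll index 10: rolls=9,0 (sum=9), consumes 2 rolls
Frame 7 starts at roll index 12: rolls=0,7 (sum=7), consumes 2 rolls
Frame 8 starts at roll index 14: roll=10 (strike), consumes 1 roll
Frame 9 starts at roll index 15: roll=10 (strike), consumes 1 roll
Frame 10 starts at roll index 16: 2 remaining rolls

Answer: 0 2 4 6 8 10 12 14 15 16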